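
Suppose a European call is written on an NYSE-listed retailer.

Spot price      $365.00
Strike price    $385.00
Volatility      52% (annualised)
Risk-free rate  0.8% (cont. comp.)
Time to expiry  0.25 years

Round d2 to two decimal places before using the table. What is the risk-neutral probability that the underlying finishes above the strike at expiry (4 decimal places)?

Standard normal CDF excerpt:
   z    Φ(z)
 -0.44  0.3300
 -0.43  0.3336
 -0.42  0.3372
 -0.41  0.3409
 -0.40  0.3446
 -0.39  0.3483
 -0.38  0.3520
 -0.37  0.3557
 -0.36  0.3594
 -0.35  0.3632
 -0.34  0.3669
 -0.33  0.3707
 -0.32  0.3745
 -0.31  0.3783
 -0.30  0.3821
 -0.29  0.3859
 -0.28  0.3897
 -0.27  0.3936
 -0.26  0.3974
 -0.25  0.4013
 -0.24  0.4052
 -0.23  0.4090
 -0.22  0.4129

σ√T = 0.52 × 0.5000 = 0.2600
d₁ = [ln(365/385) + (0.008 + ½·0.52²)·0.25] / (σ√T) = (-0.0533 + 0.0358) / 0.2600 = -0.0675 ≈ -0.07
d₂ = -0.0675 − 0.2600 = -0.3275 ≈ -0.33
Pr(exercise) under Q = N(d₂) = 0.3707

0.3707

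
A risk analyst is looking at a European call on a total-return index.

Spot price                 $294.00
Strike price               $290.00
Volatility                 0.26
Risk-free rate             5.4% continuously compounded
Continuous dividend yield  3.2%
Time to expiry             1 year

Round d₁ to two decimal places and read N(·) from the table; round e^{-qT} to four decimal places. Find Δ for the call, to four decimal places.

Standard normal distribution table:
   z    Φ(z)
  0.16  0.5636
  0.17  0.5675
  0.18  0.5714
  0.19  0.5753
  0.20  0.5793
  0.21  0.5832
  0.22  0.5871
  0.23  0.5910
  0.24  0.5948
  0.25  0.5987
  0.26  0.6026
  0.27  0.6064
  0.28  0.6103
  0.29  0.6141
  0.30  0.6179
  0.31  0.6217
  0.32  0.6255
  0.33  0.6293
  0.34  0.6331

0.5873

σ√T = 0.26·√1 = 0.2600
d₁ = [ln(294/290) + (0.054 − 0.032 + 0.26²/2)·1] / 0.2600 = [0.0137 + 0.0558] / 0.2600 = 0.2673 ⇒ 0.27
N(d₁) = N(0.27) = 0.6064
Δ_call = exp(−qT)·N(d₁) = 0.9685·0.6064 = 0.5873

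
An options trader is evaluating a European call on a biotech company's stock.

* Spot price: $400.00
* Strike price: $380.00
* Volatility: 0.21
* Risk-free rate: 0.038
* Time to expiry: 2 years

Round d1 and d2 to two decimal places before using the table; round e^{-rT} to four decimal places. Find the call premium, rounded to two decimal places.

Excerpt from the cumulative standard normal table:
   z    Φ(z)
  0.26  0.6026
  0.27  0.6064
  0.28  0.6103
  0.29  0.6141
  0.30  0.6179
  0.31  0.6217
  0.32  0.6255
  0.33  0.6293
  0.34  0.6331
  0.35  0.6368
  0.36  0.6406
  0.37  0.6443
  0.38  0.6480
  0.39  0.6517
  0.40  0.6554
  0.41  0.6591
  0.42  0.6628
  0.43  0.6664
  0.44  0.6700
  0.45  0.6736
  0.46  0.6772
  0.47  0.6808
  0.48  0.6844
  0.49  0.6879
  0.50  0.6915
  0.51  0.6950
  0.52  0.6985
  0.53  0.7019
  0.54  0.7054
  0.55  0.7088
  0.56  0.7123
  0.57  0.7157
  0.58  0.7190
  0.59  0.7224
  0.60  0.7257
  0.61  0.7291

T = 2;  σ√T = 0.2970
ln(S/K) + (r + σ²/2)T = ln(400/380) + (0.038 + 0.21²/2)·2 = 0.0513 + 0.1201 = 0.1714
d₁ = 0.1714 / 0.2970 = 0.5771 which rounds to 0.58
d₂ = d₁ − σ√T = 0.5771 − 0.2970 = 0.2801 which rounds to 0.28
exp(−rT) = exp(−0.038·2) = 0.9268
N(d₁) = N(0.58) = 0.7190;  N(d₂) = N(0.28) = 0.6103
C = 400·0.7190 − 380·0.9268·0.6103 = 287.6000 − 214.9379 = 72.6621

$72.66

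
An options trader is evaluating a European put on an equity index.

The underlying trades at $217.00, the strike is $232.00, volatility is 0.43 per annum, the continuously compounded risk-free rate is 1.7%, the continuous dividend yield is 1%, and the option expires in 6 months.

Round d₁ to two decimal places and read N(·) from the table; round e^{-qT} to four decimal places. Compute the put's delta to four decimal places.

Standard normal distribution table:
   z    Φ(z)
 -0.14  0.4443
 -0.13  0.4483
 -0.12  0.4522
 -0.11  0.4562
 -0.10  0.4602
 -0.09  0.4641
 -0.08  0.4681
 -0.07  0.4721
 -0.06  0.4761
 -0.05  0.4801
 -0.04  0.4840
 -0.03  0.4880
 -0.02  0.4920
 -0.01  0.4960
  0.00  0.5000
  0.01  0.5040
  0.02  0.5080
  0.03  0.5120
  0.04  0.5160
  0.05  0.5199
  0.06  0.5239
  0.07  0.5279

-0.5213

σ√T = 0.43 × 0.7071 = 0.3041
d₁ = [ln(217/232) + (0.017 − 0.01 + 0.43²/2)·0.5] / 0.3041 = [-0.0668 + 0.0497] / 0.3041 = -0.0563 ⇒ -0.06
N(d₁) = N(-0.06) = 0.4761
Δ_put = exp(−qT)·(N(d₁) − 1) = 0.9950·(0.4761 − 1) = -0.5213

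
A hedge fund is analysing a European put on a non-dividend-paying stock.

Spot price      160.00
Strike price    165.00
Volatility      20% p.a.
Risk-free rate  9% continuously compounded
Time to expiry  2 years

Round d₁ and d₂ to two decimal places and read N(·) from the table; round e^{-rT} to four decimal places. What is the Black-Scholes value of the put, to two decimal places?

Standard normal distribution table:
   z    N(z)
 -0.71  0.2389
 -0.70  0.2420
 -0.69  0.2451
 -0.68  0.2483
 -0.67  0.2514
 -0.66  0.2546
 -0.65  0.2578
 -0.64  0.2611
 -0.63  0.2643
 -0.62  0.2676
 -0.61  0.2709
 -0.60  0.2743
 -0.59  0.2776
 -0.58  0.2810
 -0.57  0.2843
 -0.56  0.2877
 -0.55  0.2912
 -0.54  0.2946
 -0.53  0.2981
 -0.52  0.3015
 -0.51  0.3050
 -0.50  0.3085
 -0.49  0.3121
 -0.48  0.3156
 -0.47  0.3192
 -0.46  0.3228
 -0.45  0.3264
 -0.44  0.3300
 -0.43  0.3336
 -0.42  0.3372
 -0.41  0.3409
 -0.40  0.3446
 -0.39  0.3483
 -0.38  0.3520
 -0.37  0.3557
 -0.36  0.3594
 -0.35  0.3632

7.78

σ√T = 0.2 × 1.4142 = 0.2828
d₁ = [ln(160/165) + (0.09 + 0.2²/2)·2] / 0.2828 = [-0.0308 + 0.2200] / 0.2828 = 0.6690 ≈ 0.67
d₂ = d₁ − σ√T = 0.6690 − 0.2828 = 0.3862 ≈ 0.39
exp(−rT) = exp(−0.09·2) = 0.8353
P = 165·0.8353·N(-0.39) − 160·N(-0.67) = 165·0.8353·0.3483 − 160·0.2514 = 48.0043 − 40.2240 = 7.7803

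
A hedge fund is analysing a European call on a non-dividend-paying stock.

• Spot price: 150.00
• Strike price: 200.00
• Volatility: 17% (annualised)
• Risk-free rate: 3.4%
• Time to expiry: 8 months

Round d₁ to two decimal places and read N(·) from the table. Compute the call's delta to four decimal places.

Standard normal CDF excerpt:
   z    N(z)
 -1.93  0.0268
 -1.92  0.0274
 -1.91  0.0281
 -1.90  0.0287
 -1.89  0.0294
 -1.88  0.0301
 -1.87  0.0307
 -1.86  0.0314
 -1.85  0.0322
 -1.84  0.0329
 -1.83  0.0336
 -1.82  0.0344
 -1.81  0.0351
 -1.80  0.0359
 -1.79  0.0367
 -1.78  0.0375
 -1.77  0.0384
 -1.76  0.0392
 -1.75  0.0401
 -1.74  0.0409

σ√T = 0.17·√0.6667 = 0.1388
d₁ = [ln(150/200) + (0.034 + 0.17²/2)·0.6667] / 0.1388 = [-0.2877 + 0.0323] / 0.1388 = -1.8399 ≈ -1.84
N(d₁) = N(-1.84) = 0.0329
Δ_call = N(d₁) = 0.0329

0.0329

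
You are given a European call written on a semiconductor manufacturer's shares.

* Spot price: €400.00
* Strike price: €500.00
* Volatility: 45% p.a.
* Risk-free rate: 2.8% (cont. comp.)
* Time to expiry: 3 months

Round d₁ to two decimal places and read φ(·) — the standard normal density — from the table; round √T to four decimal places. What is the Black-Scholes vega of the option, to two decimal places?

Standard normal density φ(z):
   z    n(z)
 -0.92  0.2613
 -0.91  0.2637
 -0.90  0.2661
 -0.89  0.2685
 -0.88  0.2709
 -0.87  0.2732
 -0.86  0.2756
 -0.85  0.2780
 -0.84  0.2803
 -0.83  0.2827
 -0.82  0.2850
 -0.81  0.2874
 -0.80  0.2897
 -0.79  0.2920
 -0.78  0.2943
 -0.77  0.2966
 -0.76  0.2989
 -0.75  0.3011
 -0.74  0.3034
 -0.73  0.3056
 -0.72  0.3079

55.60

σ√T = 0.45 × 0.5000 = 0.2250
d₁ = [ln(400/500) + (0.028 + 0.45²/2)·0.25] / 0.2250 = [-0.2231 + 0.0323] / 0.2250 = -0.8481 which rounds to -0.85
√T = √0.25 = 0.5000
φ(d₁) = φ(-0.85) = 0.2780
vega = S·φ(d₁)·√T = 400·0.2780·0.5000 = 55.6000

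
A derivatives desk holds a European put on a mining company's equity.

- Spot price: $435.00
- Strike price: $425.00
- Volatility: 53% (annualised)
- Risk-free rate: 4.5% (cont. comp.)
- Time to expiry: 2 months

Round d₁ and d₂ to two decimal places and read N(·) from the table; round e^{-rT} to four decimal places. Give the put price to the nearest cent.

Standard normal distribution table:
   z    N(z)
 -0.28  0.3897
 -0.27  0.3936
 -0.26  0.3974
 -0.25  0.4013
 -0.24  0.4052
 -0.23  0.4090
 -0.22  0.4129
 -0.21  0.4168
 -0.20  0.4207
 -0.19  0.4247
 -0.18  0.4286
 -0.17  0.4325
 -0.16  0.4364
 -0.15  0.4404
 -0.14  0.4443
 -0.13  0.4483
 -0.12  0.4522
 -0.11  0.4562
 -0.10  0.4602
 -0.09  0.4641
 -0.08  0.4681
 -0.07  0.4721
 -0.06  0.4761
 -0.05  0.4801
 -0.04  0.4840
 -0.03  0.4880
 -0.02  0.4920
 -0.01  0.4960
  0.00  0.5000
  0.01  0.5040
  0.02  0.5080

$31.28

σ√T = 0.53 × 0.4082 = 0.2164
ln(S/K) + (r + σ²/2)T = ln(435/425) + (0.045 + 0.53²/2)·0.1667 = 0.0233 + 0.0309 = 0.0542
d₁ = 0.0542 / 0.2164 = 0.2503 ⇒ 0.25
d₂ = d₁ − σ√T = 0.2503 − 0.2164 = 0.0340 ⇒ 0.03
exp(−rT) = exp(−0.045·0.1667) = 0.9925
N(−d₂) = N(-0.03) = 0.4880;  N(−d₁) = N(-0.25) = 0.4013
P = 425·0.9925·0.4880 − 435·0.4013 = 205.8445 − 174.5655 = 31.2790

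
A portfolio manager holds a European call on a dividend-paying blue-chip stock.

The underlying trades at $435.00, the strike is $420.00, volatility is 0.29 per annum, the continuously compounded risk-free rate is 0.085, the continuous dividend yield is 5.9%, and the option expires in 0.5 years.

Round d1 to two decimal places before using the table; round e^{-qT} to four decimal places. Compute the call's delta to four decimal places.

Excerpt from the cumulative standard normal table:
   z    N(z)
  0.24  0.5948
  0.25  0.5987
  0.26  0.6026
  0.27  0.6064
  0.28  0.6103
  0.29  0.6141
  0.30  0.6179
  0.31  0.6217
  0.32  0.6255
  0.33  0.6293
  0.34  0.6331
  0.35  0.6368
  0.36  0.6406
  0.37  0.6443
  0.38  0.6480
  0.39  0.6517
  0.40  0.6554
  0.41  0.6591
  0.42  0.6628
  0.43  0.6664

T = 0.5;  σ√T = 0.2051
ln(S/K) + (r − q + σ²/2)T = ln(435/420) + (0.085 − 0.059 + 0.29²/2)·0.5 = 0.0351 + 0.0340 = 0.0691
d₁ = 0.0691 / 0.2051 = 0.3371 which rounds to 0.34
N(d₁) = N(0.34) = 0.6331
Δ_call = e^(−qT)·N(d₁) = 0.9709·0.6331 = 0.6147

0.6147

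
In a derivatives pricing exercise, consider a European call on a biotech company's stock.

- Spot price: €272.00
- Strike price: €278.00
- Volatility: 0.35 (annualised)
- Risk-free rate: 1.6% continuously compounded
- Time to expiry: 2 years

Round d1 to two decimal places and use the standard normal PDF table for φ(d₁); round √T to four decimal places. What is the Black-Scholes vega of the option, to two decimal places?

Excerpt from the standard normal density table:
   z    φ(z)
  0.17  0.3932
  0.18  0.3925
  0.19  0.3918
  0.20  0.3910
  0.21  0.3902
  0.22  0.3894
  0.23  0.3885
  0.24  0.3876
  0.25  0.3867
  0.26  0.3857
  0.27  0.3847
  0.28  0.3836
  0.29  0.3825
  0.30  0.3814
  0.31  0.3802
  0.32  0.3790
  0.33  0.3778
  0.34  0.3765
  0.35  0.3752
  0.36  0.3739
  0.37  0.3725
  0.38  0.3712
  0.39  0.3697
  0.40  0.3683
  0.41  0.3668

147.98

σ√T = 0.35 × 1.4142 = 0.4950
d₁ = [ln(272/278) + (0.016 + 0.35²/2)·2] / 0.4950 = [-0.0218 + 0.1545] / 0.4950 = 0.2681 ≈ 0.27
√T = √2 = 1.4142
φ(d₁) = φ(0.27) = 0.3847
vega = S·φ(d₁)·√T = 272·0.3847·1.4142 = 147.9796
(The put has the same vega.)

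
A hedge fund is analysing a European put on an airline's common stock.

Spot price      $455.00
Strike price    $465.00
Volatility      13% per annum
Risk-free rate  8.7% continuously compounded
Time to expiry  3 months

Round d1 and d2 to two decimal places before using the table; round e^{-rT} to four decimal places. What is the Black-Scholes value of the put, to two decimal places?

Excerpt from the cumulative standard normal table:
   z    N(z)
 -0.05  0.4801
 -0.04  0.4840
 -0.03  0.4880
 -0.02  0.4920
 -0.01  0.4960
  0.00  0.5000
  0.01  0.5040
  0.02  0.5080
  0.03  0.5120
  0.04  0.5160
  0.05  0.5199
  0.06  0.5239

σ√T = 0.13 × 0.5000 = 0.0650
d₁ = [ln(455/465) + (0.087 + 0.13²/2)·0.25] / 0.0650 = [-0.0217 + 0.0239] / 0.0650 = 0.0327 → 0.03
d₂ = d₁ − σ√T = 0.0327 − 0.0650 = -0.0323 → -0.03
e^(−rT) = e^(−0.087·0.25) = 0.9785
N(−d₂) = N(0.03) = 0.5120;  N(−d₁) = N(-0.03) = 0.4880
P = 465·0.9785·0.5120 − 455·0.4880 = 232.9613 − 222.0400 = 10.9213

$10.92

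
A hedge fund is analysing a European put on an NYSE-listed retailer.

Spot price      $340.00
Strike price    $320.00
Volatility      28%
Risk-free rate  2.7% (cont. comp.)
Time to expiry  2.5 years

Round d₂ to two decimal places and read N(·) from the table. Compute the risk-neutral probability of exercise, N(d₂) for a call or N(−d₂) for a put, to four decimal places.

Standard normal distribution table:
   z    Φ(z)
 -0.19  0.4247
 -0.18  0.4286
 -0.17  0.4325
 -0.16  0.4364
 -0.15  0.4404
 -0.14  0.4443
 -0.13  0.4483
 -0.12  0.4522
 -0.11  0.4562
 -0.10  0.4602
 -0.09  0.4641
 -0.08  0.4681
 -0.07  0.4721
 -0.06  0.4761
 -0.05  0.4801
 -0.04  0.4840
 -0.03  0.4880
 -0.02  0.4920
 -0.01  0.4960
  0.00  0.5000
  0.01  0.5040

0.4721

σ√T = 0.28·√2.5 = 0.4427
d₁ = [ln(340/320) + (0.027 + ½·0.28²)·2.5] / (σ√T) = (0.0606 + 0.1655) / 0.4427 = 0.5108 which rounds to 0.51
d₂ = 0.5108 − 0.4427 = 0.0680 which rounds to 0.07
Risk-neutral Pr[S_T < K] = N(−d₂) = N(-0.07) = 0.4721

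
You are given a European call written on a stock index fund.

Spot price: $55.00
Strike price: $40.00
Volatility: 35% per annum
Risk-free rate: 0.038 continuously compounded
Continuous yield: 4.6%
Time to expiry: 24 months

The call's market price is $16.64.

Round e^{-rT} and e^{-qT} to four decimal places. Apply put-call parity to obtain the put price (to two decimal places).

e^(−qT) = e^(−0.046·2) = 0.9121;  e^(−rT) = e^(−0.038·2) = 0.9268
Put-call parity: C − P = S·e^(−qT) − K·e^(−rT) = 55·0.9121 − 40·0.9268 = 50.1655 − 37.0720 = 13.0935
P = C − (C − P) = 16.64 − (13.0935) = 3.5465

$3.55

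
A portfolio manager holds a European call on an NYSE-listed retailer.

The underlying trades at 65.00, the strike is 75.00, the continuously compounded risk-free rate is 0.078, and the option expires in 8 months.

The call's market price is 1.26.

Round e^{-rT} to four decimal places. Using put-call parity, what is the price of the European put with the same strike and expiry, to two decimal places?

7.46

e^(−rT) = e^(−0.078·0.6667) = 0.9493
Put-call parity: C − P = S − K·e^(−rT) = 65 − 75·0.9493 = 65 − 71.1975 = -6.1975
P = C − (C − P) = 1.26 − (-6.1975) = 7.4575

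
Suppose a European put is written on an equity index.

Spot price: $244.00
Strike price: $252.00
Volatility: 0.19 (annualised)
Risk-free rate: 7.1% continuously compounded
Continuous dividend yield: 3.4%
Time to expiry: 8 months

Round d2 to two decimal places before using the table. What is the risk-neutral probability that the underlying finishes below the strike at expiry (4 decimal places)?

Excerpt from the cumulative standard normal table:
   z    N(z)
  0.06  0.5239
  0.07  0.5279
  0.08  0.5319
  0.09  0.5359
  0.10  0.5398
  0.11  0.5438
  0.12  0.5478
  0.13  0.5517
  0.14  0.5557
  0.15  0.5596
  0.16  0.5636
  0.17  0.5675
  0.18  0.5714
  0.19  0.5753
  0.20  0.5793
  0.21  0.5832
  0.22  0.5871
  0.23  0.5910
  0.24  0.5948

σ√T = 0.19 × 0.8165 = 0.1551
ln(S/K) + (r − q + σ²/2)T = ln(244/252) + (0.071 − 0.034 + 0.19²/2)·0.6667 = -0.0323 + 0.0367 = 0.0044
d₁ = 0.0044 / 0.1551 = 0.0286 ≈ 0.03
d₂ = d₁ − σ√T = 0.0286 − 0.1551 = -0.1265 ≈ -0.13
Pr(exercise) under Q = N(−d₂) = N(0.13) = 0.5517

0.5517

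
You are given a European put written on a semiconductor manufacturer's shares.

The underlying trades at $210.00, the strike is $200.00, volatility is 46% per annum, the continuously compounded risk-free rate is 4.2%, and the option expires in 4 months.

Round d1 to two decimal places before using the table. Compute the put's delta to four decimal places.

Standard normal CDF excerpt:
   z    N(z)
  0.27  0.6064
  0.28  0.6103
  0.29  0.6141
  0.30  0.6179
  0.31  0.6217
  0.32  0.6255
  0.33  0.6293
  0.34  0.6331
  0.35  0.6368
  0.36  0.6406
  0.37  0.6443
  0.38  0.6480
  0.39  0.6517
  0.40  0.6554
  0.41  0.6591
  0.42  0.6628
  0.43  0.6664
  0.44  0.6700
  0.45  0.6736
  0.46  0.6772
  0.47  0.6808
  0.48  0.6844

σ√T = 0.46·√0.3333 = 0.2656
ln(S/K) + (r + σ²/2)T = ln(210/200) + (0.042 + 0.46²/2)·0.3333 = 0.0488 + 0.0493 = 0.0981
d₁ = 0.0981 / 0.2656 = 0.3692 ≈ 0.37
N(d₁) = N(0.37) = 0.6443
Δ_put = N(d₁) − 1 = 0.6443 − 1 = -0.3557

-0.3557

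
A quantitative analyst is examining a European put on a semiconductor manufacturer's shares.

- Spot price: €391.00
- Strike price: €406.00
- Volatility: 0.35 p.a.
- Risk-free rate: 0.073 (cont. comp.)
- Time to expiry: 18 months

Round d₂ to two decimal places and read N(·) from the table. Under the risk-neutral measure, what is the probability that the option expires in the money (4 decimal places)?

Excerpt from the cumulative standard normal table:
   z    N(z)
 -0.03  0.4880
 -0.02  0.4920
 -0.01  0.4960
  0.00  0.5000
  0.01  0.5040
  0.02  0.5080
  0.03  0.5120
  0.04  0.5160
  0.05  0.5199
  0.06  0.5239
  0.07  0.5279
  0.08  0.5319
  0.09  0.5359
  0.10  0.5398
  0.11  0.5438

T = 1.5;  σ√T = 0.4287
d₁ = [ln(391/406) + (0.073 + 0.35²/2)·1.5] / 0.4287 = [-0.0376 + 0.2014] / 0.4287 = 0.3820 ⇒ 0.38
d₂ = d₁ − σ√T = 0.3820 − 0.4287 = -0.0467 ⇒ -0.05
Risk-neutral Pr[S_T < K] = N(−d₂) = N(0.05) = 0.5199

0.5199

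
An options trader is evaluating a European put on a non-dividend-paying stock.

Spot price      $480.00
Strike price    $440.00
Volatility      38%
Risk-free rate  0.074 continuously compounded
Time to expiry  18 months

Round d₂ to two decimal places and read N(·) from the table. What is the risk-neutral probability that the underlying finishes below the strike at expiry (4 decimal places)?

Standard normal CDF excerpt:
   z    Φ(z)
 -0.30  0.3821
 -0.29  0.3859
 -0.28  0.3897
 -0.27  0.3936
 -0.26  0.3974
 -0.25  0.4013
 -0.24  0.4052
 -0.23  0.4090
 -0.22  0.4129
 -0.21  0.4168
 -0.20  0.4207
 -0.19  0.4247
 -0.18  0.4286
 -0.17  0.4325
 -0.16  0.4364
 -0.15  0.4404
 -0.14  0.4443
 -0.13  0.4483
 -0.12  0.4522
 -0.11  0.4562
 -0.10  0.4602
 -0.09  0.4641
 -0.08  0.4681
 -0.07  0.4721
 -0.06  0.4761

σ√T = 0.38 × 1.2247 = 0.4654
d₁ = [ln(480/440) + (0.074 + 0.38²/2)·1.5] / 0.4654 = [0.0870 + 0.2193] / 0.4654 = 0.6582 ≈ 0.66
d₂ = d₁ − σ√T = 0.6582 − 0.4654 = 0.1928 ≈ 0.19
Risk-neutral Pr[S_T < K] = N(−d₂) = N(-0.19) = 0.4247

0.4247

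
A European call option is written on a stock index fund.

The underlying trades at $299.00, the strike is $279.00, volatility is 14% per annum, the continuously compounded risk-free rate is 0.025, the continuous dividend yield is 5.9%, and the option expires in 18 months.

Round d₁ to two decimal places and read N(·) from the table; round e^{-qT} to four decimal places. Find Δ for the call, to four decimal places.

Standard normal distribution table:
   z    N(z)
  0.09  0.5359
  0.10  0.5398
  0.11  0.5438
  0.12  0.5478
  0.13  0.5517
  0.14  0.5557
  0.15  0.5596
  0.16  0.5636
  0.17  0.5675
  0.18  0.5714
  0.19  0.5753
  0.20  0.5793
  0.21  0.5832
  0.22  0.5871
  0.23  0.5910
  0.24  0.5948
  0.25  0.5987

0.5266

σ√T = 0.14·√1.5 = 0.1715
ln(S/K) + (r − q + σ²/2)T = ln(299/279) + (0.025 − 0.059 + 0.14²/2)·1.5 = 0.0692 − 0.0363 = 0.0329
d₁ = 0.0329 / 0.1715 = 0.1921 → 0.19
N(d₁) = N(0.19) = 0.5753
Δ_call = e^(−qT)·N(d₁) = 0.9153·0.5753 = 0.5266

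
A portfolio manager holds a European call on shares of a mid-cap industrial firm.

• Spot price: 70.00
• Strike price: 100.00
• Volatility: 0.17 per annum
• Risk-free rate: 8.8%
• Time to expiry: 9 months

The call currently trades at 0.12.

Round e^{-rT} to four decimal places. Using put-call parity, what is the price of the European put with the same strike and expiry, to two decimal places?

e^(−rT) = e^(−0.088·0.75) = 0.9361
Put-call parity: C − P = S − K·e^(−rT) = 70 − 100·0.9361 = 70 − 93.6100 = -23.6100
P = C − (C − P) = 0.12 − (-23.6100) = 23.7300

23.73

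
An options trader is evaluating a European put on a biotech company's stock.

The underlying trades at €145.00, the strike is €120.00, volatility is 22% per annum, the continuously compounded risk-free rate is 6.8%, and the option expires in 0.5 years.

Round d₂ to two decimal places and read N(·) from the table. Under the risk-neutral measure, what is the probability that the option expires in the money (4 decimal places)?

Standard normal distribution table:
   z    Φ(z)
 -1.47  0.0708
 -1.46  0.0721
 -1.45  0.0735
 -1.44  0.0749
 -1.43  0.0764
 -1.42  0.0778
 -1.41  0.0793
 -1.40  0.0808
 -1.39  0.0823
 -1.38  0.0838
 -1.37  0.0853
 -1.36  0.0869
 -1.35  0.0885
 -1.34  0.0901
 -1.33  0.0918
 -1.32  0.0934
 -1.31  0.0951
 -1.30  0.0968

0.0869

σ√T = 0.22·√0.5 = 0.1556
d₁ = [ln(145/120) + (0.068 + ½·0.22²)·0.5] / (σ√T) = (0.1892 + 0.0461) / 0.1556 = 1.5128 → 1.51
d₂ = 1.5128 − 0.1556 = 1.3573 → 1.36
Risk-neutral Pr[S_T < K] = N(−d₂) = N(-1.36) = 0.0869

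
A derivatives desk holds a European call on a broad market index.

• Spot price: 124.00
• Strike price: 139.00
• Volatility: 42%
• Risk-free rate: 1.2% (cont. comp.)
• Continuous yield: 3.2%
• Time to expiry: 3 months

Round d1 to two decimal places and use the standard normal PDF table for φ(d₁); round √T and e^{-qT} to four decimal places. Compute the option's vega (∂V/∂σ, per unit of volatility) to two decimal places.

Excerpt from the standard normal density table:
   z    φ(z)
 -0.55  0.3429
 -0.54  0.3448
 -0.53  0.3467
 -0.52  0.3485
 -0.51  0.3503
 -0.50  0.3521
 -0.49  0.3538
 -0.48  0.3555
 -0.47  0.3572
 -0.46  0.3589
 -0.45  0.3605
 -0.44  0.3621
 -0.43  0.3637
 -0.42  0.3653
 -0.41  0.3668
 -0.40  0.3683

σ√T = 0.42·√0.25 = 0.2100
ln(S/K) + (r − q + σ²/2)T = ln(124/139) + (0.012 − 0.032 + 0.42²/2)·0.25 = -0.1142 + 0.0170 = -0.0971
d₁ = -0.0971 / 0.2100 = -0.4626 ≈ -0.46
√T = √0.25 = 0.5000
φ(d₁) = φ(-0.46) = 0.3589
exp(−qT) = exp(−0.032·0.25) = 0.9920
vega = S·exp(−qT)·φ(d₁)·√T = 124·0.9920·0.3589·0.5000 = 22.0738
(Vega is the same for a European call and put with the same parameters.)

22.07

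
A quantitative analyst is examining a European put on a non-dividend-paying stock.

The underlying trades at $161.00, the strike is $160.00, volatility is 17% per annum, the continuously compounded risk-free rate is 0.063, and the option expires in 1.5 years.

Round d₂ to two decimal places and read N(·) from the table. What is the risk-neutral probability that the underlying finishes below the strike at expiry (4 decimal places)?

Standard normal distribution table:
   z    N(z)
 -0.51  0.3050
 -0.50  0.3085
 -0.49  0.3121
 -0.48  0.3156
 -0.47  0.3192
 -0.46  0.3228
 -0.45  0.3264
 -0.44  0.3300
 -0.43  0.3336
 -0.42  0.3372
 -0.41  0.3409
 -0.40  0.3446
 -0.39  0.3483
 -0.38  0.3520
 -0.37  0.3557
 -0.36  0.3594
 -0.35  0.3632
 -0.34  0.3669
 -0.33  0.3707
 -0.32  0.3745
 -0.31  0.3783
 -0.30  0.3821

σ√T = 0.17·√1.5 = 0.2082
d₁ = [ln(161/160) + (0.063 + 0.17²/2)·1.5] / 0.2082 = [0.0062 + 0.1162] / 0.2082 = 0.5879 ≈ 0.59
d₂ = d₁ − σ√T = 0.5879 − 0.2082 = 0.3797 ≈ 0.38
Pr(exercise) under Q = N(−d₂) = N(-0.38) = 0.3520

0.3520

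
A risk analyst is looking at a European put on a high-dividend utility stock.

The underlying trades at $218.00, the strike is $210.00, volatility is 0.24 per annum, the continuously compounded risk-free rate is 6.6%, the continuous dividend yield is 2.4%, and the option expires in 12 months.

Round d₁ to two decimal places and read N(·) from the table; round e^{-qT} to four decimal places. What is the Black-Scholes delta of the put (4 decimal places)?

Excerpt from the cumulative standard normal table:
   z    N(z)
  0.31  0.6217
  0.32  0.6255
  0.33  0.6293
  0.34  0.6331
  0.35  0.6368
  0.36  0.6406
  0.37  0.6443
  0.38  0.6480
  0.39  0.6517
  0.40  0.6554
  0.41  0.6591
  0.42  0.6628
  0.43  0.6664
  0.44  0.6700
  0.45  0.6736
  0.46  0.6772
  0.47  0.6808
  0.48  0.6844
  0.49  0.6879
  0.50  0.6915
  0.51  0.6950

-0.3187

σ√T = 0.24 × 1.0000 = 0.2400
d₁ = [ln(218/210) + (0.066 − 0.024 + 0.24²/2)·1] / 0.2400 = [0.0374 + 0.0708] / 0.2400 = 0.4508 → 0.45
N(d₁) = N(0.45) = 0.6736
Δ_put = e^(−qT)·(N(d₁) − 1) = 0.9763·(0.6736 − 1) = -0.3187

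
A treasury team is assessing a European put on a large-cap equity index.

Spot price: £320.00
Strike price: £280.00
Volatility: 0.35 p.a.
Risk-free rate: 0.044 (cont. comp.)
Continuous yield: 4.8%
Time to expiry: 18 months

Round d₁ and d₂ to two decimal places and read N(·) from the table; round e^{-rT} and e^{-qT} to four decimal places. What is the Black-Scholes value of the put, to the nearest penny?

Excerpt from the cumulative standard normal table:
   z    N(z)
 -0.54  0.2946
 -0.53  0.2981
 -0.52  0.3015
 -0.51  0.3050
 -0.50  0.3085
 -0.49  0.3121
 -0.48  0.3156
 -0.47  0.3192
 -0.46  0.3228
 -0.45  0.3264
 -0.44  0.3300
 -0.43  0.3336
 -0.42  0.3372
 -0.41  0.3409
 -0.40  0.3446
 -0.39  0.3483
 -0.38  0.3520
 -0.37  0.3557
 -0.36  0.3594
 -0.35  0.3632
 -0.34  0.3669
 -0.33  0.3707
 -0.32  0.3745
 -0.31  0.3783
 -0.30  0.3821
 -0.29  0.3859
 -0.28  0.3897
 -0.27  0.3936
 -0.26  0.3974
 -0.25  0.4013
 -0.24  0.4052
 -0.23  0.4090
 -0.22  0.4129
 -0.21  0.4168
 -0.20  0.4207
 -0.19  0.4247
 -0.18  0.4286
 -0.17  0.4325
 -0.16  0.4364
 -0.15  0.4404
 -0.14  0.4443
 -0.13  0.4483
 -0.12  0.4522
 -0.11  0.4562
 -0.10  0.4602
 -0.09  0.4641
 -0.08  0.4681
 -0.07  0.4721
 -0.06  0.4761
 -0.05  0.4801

£31.88

σ√T = 0.35·√1.5 = 0.4287
ln(S/K) + (r − q + σ²/2)T = ln(320/280) + (0.044 − 0.048 + 0.35²/2)·1.5 = 0.1335 + 0.0859 = 0.2194
d₁ = 0.2194 / 0.4287 = 0.5118 ≈ 0.51
d₂ = d₁ − σ√T = 0.5118 − 0.4287 = 0.0832 ≈ 0.08
exp(−qT) = exp(−0.048·1.5) = 0.9305;  exp(−rT) = exp(−0.044·1.5) = 0.9361
N(−d₂) = N(-0.08) = 0.4681;  N(−d₁) = N(-0.51) = 0.3050
P = 280·0.9361·0.4681 − 320·0.9305·0.3050 = 122.6928 − 90.8168 = 31.8760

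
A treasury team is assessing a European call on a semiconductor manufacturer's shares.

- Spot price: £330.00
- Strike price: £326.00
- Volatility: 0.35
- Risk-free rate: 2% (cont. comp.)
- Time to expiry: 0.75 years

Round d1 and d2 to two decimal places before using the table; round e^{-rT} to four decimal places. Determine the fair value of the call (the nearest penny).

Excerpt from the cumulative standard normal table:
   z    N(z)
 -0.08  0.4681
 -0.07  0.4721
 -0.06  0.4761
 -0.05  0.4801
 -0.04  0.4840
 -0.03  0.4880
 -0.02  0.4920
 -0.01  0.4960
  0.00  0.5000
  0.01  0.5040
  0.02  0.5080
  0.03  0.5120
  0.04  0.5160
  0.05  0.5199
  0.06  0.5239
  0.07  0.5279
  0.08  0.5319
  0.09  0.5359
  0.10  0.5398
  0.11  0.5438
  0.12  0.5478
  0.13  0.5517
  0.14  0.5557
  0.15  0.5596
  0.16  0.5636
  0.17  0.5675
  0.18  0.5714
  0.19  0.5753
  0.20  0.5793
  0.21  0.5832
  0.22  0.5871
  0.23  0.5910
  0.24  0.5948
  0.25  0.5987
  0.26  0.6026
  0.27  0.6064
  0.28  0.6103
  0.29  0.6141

T = 0.75;  σ√T = 0.3031
d₁ = [ln(330/326) + (0.02 + 0.35²/2)·0.75] / 0.3031 = [0.0122 + 0.0609] / 0.3031 = 0.2413 ≈ 0.24
d₂ = d₁ − σ√T = 0.2413 − 0.3031 = -0.0618 ≈ -0.06
e^(−rT) = e^(−0.02·0.75) = 0.9851
C = 330·N(0.24) − 326·0.9851·N(-0.06) = 330·0.5948 − 326·0.9851·0.4761 = 196.2840 − 152.8960 = 43.3880

£43.39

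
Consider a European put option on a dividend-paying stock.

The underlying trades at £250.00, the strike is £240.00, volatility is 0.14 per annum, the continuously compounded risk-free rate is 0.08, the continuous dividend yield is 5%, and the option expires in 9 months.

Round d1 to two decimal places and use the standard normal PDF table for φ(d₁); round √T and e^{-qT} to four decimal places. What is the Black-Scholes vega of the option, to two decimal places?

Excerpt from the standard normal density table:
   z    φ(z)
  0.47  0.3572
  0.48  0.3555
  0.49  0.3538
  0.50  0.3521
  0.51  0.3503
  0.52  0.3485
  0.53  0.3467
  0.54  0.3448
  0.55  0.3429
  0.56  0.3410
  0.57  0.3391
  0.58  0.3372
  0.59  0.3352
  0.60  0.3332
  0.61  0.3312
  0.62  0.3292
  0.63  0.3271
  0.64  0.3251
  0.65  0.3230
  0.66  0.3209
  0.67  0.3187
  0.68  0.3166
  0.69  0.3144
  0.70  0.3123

70.32

σ√T = 0.14 × 0.8660 = 0.1212
d₁ = [ln(250/240) + (0.08 − 0.05 + 0.14²/2)·0.75] / 0.1212 = [0.0408 + 0.0299] / 0.1212 = 0.5829 ≈ 0.58
√T = √0.75 = 0.8660
φ(d₁) = φ(0.58) = 0.3372
e^(−qT) = e^(−0.05·0.75) = 0.9632
vega = S·e^(−qT)·φ(d₁)·√T = 250·0.9632·0.3372·0.8660 = 70.3173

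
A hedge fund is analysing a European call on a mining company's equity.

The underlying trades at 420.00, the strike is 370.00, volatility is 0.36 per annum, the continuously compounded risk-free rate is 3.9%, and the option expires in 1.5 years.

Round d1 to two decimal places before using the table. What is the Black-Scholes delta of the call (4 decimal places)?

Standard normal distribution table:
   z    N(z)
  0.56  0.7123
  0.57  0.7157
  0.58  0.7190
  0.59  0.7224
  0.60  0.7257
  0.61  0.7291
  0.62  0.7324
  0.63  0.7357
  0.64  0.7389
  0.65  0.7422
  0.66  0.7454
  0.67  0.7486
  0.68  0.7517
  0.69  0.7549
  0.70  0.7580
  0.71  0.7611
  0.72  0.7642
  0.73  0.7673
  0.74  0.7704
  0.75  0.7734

0.7389

T = 1.5;  σ√T = 0.4409
ln(S/K) + (r + σ²/2)T = ln(420/370) + (0.039 + 0.36²/2)·1.5 = 0.1268 + 0.1557 = 0.2825
d₁ = 0.2825 / 0.4409 = 0.6406 → 0.64
N(d₁) = N(0.64) = 0.7389
Δ_call = N(d₁) = 0.7389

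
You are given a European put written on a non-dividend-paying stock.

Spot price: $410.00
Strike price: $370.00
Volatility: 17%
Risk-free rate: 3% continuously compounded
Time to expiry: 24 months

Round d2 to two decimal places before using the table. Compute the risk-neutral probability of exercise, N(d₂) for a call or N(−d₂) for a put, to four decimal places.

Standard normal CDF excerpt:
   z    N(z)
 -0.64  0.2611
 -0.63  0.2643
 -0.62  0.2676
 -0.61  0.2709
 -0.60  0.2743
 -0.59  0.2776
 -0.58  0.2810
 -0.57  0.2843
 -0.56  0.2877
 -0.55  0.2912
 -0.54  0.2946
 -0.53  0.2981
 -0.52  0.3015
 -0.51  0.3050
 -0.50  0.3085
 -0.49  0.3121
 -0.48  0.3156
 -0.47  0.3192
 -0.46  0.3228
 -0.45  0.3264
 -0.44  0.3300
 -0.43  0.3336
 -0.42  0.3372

0.2877

T = 2;  σ√T = 0.2404
d₁ = [ln(410/370) + (0.03 + 0.17²/2)·2] / 0.2404 = [0.1027 + 0.0889] / 0.2404 = 0.7968 → 0.80
d₂ = d₁ − σ√T = 0.7968 − 0.2404 = 0.5563 → 0.56
Pr(exercise) under Q = N(−d₂) = N(-0.56) = 0.2877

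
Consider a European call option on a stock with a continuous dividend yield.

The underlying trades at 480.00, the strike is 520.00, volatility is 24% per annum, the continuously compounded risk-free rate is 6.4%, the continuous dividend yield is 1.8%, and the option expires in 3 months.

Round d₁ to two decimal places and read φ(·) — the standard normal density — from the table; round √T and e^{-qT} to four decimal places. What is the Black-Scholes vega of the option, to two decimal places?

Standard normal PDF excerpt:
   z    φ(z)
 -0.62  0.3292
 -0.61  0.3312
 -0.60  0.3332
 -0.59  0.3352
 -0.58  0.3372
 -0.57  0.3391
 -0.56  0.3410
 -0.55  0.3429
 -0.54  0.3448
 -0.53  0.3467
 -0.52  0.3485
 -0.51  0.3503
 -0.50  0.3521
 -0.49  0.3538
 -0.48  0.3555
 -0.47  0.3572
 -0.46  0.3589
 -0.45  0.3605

σ√T = 0.24·√0.25 = 0.1200
d₁ = [ln(480/520) + (0.064 − 0.018 + ½·0.24²)·0.25] / (σ√T) = (-0.0800 + 0.0187) / 0.1200 = -0.5112 → -0.51
√T = √0.25 = 0.5000
φ(d₁) = φ(-0.51) = 0.3503
exp(−qT) = exp(−0.018·0.25) = 0.9955
vega = S·exp(−qT)·φ(d₁)·√T = 480·0.9955·0.3503·0.5000 = 83.6937

83.69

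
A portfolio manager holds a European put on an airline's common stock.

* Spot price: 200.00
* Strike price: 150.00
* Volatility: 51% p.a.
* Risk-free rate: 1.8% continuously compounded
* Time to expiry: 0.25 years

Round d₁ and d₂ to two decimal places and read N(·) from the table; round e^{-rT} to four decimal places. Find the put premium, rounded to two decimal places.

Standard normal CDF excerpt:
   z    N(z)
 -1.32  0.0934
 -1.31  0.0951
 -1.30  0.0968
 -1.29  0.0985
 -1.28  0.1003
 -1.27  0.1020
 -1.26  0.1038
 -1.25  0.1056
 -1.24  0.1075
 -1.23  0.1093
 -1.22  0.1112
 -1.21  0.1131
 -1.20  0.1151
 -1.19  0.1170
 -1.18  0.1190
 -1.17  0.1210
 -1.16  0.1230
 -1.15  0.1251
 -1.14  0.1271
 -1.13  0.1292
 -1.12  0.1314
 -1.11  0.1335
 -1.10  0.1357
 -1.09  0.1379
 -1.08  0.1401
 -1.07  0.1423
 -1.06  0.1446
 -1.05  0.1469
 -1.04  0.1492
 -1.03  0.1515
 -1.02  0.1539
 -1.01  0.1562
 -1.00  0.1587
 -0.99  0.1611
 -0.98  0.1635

T = 0.25;  σ√T = 0.2550
d₁ = [ln(200/150) + (0.018 + 0.51²/2)·0.25] / 0.2550 = [0.2877 + 0.0370] / 0.2550 = 1.2733 → 1.27
d₂ = d₁ − σ√T = 1.2733 − 0.2550 = 1.0183 → 1.02
exp(−rT) = exp(−0.018·0.25) = 0.9955
P = 150·0.9955·N(-1.02) − 200·N(-1.27) = 150·0.9955·0.1539 − 200·0.1020 = 22.9811 − 20.4000 = 2.5811

2.58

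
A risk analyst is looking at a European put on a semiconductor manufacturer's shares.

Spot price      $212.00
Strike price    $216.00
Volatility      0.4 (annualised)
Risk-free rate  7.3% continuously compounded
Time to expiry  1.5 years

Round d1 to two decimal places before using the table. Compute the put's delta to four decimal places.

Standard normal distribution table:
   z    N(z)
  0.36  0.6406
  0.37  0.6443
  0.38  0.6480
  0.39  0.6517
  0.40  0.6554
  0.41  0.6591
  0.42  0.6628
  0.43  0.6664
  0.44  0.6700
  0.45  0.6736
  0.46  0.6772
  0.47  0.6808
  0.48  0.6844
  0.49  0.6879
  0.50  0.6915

-0.3336

σ√T = 0.4 × 1.2247 = 0.4899
d₁ = [ln(212/216) + (0.073 + 0.4²/2)·1.5] / 0.4899 = [-0.0187 + 0.2295] / 0.4899 = 0.4303 → 0.43
N(d₁) = N(0.43) = 0.6664
Δ_put = N(d₁) − 1 = 0.6664 − 1 = -0.3336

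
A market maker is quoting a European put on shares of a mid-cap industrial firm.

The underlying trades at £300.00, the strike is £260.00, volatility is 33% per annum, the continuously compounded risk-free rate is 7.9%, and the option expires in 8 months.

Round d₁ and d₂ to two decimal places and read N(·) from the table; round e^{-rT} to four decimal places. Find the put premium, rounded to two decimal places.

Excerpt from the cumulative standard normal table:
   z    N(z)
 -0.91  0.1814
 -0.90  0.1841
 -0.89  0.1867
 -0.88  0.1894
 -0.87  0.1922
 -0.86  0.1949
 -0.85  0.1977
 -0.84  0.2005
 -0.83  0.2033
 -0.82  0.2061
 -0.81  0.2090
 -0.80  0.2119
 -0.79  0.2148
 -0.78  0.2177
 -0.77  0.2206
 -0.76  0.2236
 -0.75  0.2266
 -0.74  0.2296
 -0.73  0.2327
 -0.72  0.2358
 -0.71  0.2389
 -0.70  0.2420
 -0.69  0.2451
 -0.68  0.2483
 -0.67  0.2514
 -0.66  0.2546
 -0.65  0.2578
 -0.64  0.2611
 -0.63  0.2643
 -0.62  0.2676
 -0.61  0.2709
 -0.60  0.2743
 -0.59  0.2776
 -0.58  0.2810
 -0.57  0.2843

£10.00

σ√T = 0.33·√0.6667 = 0.2694
d₁ = [ln(300/260) + (0.079 + ½·0.33²)·0.6667] / (σ√T) = (0.1431 + 0.0890) / 0.2694 = 0.8613 → 0.86
d₂ = 0.8613 − 0.2694 = 0.5918 → 0.59
e^(−rT) = e^(−0.079·0.6667) = 0.9487
N(−d₂) = N(-0.59) = 0.2776;  N(−d₁) = N(-0.86) = 0.1949
P = 260·0.9487·0.2776 − 300·0.1949 = 68.4734 − 58.4700 = 10.0034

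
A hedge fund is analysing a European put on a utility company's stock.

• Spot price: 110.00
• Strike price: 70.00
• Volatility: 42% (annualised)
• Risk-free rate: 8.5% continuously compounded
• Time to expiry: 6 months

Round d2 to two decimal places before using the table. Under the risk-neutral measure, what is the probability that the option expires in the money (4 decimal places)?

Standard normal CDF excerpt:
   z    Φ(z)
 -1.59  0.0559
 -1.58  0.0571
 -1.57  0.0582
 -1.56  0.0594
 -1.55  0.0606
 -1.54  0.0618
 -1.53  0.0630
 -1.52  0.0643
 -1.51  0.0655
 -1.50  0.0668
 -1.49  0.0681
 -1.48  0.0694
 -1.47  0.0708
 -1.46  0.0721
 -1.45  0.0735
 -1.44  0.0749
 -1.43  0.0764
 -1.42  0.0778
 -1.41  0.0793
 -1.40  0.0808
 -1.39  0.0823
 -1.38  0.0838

0.0643

σ√T = 0.42·√0.5 = 0.2970
d₁ = [ln(110/70) + (0.085 + 0.42²/2)·0.5] / 0.2970 = [0.4520 + 0.0866] / 0.2970 = 1.8135 ⇒ 1.81
d₂ = d₁ − σ√T = 1.8135 − 0.2970 = 1.5165 ⇒ 1.52
Risk-neutral Pr[S_T < K] = N(−d₂) = N(-1.52) = 0.0643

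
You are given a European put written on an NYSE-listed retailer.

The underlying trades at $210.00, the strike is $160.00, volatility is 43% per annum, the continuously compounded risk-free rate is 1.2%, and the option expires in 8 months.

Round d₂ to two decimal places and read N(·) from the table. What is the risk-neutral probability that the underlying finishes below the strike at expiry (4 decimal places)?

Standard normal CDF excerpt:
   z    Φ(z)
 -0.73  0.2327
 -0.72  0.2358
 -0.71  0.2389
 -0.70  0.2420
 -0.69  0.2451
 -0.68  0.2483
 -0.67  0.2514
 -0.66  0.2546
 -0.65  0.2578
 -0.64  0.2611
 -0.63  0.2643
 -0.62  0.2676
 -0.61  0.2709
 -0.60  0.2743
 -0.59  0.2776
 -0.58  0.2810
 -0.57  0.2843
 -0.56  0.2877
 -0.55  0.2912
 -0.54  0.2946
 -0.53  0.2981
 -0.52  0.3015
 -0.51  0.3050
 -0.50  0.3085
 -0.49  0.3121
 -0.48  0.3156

0.2676

T = 0.6667;  σ√T = 0.3511
d₁ = [ln(210/160) + (0.012 + 0.43²/2)·0.6667] / 0.3511 = [0.2719 + 0.0696] / 0.3511 = 0.9729 which rounds to 0.97
d₂ = d₁ − σ√T = 0.9729 − 0.3511 = 0.6218 which rounds to 0.62
Pr(exercise) under Q = N(−d₂) = N(-0.62) = 0.2676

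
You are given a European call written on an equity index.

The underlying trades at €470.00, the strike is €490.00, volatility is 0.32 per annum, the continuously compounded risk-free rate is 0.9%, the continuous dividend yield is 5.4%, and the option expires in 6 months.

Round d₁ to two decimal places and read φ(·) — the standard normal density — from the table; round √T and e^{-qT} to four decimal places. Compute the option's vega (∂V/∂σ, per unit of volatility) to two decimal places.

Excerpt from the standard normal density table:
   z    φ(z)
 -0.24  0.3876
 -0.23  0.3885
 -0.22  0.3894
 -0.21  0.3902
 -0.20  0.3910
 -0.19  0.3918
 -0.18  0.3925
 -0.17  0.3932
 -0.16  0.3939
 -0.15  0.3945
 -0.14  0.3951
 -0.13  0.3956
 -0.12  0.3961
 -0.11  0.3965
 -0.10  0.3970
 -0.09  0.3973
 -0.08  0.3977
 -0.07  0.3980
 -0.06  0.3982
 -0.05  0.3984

127.20

T = 0.5;  σ√T = 0.2263
d₁ = [ln(470/490) + (0.009 − 0.054 + 0.32²/2)·0.5] / 0.2263 = [-0.0417 + 0.0031] / 0.2263 = -0.1705 ≈ -0.17
√T = √0.5 = 0.7071
φ(d₁) = φ(-0.17) = 0.3932
exp(−qT) = exp(−0.054·0.5) = 0.9734
vega = S·exp(−qT)·φ(d₁)·√T = 470·0.9734·0.3932·0.7071 = 127.1990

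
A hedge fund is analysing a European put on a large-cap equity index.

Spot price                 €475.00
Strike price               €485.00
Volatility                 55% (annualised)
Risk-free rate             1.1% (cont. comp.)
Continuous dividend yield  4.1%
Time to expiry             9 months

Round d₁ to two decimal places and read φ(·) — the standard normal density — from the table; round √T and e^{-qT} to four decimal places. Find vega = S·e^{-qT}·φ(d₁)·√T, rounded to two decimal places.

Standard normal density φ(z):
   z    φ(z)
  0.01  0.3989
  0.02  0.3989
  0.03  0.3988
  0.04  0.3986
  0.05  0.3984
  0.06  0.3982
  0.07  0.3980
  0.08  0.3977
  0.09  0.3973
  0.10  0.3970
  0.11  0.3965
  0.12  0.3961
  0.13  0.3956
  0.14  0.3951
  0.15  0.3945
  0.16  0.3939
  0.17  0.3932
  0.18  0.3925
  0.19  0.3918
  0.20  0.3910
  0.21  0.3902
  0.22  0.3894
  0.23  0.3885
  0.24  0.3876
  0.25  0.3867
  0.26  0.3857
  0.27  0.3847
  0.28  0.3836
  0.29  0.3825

σ√T = 0.55·√0.75 = 0.4763
d₁ = [ln(475/485) + (0.011 − 0.041 + 0.55²/2)·0.75] / 0.4763 = [-0.0208 + 0.0909] / 0.4763 = 0.1472 ⇒ 0.15
√T = √0.75 = 0.8660
φ(d₁) = φ(0.15) = 0.3945
e^(−qT) = e^(−0.041·0.75) = 0.9697
vega = S·e^(−qT)·φ(d₁)·√T = 475·0.9697·0.3945·0.8660 = 157.3606
(Vega is the same for a European call and put with the same parameters.)

157.36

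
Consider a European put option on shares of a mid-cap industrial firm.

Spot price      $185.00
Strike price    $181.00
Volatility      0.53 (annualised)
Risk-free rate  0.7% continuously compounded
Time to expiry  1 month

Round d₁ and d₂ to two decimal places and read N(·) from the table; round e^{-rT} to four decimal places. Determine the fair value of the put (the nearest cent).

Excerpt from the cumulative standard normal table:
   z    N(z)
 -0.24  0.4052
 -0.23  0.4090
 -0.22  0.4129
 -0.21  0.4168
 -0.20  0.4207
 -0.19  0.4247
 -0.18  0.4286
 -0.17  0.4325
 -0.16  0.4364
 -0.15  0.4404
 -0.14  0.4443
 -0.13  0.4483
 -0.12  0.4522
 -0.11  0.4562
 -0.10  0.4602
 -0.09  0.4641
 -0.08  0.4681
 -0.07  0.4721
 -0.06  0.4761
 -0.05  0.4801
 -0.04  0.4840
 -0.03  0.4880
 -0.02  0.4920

σ√T = 0.53·√0.08333 = 0.1530
ln(S/K) + (r + σ²/2)T = ln(185/181) + (0.007 + 0.53²/2)·0.08333 = 0.0219 + 0.0123 = 0.0341
d₁ = 0.0341 / 0.1530 = 0.2232 ≈ 0.22
d₂ = d₁ − σ√T = 0.2232 − 0.1530 = 0.0702 ≈ 0.07
e^(−rT) = e^(−0.007·0.08333) = 0.9994
N(−d₂) = N(-0.07) = 0.4721;  N(−d₁) = N(-0.22) = 0.4129
P = 181·0.9994·0.4721 − 185·0.4129 = 85.3988 − 76.3865 = 9.0123

$9.01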